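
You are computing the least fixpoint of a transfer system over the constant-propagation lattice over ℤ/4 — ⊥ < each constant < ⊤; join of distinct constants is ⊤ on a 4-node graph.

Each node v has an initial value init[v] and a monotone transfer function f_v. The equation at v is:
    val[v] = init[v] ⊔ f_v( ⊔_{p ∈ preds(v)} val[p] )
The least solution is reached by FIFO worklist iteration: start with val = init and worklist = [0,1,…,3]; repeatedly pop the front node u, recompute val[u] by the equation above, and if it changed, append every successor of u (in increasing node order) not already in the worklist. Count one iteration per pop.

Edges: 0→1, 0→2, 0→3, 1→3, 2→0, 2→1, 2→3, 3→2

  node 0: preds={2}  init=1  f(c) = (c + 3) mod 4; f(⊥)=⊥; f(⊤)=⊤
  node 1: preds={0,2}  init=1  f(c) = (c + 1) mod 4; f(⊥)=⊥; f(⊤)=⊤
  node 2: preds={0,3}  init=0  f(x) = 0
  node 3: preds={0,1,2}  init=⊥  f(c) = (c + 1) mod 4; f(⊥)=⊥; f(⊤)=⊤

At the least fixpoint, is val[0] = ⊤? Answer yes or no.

yes

Worklist (5 pops):
  #1 pop 0: in=0 → ⊤ (was 1); enqueue []
  #2 pop 1: in=⊤ → ⊤ (was 1); enqueue []
  #3 pop 2: in=⊤ → 0 (no change)
  #4 pop 3: in=⊤ → ⊤ (was ⊥); enqueue [2]
  #5 pop 2: in=⊤ → 0 (no change)

Fixpoint:
  val[0] = ⊤
  val[1] = ⊤
  val[2] = 0
  val[3] = ⊤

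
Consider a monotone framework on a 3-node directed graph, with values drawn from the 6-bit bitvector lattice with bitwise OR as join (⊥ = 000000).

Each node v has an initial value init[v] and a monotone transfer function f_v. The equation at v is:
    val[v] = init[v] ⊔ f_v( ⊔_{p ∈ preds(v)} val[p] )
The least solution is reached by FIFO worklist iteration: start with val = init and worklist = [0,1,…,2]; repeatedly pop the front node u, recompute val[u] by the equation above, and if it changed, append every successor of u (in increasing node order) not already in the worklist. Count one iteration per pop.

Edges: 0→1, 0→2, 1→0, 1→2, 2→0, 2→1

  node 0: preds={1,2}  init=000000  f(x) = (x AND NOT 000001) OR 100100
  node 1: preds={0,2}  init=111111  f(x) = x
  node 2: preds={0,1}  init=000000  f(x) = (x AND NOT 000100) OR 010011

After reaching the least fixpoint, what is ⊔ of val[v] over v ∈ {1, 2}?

Iteration log — 5 steps:
  step 1. node 0  ⊔preds=111111  new=111110  old=000000  +wl: 
  step 2. node 1  ⊔preds=111110  new=111111  stable
  step 3. node 2  ⊔preds=111111  new=111011  old=000000  +wl: 0,1
  step 4. node 0  ⊔preds=111111  new=111110  stable
  step 5. node 1  ⊔preds=111111  new=111111  stable

Least fixpoint reached:
  node 0: 111110
  node 1: 111111
  node 2: 111011

111111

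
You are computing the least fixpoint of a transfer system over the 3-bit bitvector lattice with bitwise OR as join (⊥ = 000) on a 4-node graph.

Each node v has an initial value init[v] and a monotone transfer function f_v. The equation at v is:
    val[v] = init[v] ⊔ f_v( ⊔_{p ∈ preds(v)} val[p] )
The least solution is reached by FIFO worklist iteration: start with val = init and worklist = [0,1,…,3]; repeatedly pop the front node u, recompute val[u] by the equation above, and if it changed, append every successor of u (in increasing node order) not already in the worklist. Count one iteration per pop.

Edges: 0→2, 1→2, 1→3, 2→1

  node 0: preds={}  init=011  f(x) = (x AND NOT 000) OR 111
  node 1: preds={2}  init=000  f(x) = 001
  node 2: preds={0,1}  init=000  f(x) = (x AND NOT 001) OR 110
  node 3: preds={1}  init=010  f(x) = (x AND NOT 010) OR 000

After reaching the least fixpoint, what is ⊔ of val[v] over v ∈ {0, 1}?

111

Worklist (5 pops):
  #1 pop 0: in=000 → 111 (was 011); enqueue []
  #2 pop 1: in=000 → 001 (was 000); enqueue []
  #3 pop 2: in=111 → 110 (was 000); enqueue [1]
  #4 pop 3: in=001 → 011 (was 010); enqueue []
  #5 pop 1: in=110 → 001 (no change)

Fixpoint:
  val[0] = 111
  val[1] = 001
  val[2] = 110
  val[3] = 011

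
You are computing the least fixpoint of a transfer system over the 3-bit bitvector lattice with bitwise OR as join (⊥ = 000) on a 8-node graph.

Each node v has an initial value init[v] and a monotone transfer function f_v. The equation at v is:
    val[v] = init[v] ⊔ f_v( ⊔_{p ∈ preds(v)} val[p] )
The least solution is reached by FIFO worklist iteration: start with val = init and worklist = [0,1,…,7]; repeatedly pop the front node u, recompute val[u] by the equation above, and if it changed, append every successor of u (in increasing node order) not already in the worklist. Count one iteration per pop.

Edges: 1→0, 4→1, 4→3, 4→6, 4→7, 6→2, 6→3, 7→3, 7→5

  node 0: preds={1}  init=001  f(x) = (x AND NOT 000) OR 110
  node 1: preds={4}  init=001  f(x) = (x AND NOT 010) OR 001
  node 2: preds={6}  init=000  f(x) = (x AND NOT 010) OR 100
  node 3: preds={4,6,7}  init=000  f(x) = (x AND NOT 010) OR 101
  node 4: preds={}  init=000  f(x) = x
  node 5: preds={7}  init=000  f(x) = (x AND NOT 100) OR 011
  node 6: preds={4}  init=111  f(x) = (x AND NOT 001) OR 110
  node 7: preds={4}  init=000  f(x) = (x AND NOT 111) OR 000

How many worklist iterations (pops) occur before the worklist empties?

8

Iteration log — 8 steps:
  step 1. node 0  ⊔preds=001  new=111  old=001  +wl: 
  step 2. node 1  ⊔preds=000  new=001  stable
  step 3. node 2  ⊔preds=111  new=101  old=000  +wl: 
  step 4. node 3  ⊔preds=111  new=101  old=000  +wl: 
  step 5. node 4  ⊔preds=000  new=000  stable
  step 6. node 5  ⊔preds=000  new=011  old=000  +wl: 
  step 7. node 6  ⊔preds=000  new=111  stable
  step 8. node 7  ⊔preds=000  new=000  stable

Least fixpoint reached:
  node 0: 111
  node 1: 001
  node 2: 101
  node 3: 101
  node 4: 000
  node 5: 011
  node 6: 111
  node 7: 000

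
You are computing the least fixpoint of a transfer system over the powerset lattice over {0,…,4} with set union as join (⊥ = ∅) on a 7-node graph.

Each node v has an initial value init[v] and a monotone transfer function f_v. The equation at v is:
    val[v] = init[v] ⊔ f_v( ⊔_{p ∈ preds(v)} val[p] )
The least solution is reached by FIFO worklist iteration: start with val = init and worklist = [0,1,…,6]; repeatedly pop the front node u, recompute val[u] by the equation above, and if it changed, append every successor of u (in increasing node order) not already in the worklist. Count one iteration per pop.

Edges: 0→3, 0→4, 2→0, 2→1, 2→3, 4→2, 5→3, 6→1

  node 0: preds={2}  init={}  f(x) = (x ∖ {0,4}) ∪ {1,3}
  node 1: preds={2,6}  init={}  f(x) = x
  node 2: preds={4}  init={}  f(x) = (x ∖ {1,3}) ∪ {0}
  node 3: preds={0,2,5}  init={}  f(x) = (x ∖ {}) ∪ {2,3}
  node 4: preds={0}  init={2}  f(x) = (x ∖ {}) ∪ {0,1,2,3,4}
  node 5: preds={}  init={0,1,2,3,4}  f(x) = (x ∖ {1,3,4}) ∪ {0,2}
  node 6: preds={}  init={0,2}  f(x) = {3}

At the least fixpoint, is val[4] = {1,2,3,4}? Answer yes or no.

Trace (14 dequeues):
  [1] u=0 | in {} | out {1,3} | prev {} | push {}
  [2] u=1 | in {0,2} | out {0,2} | prev {} | push {}
  [3] u=2 | in {2} | out {0,2} | prev {} | push {0,1}
  [4] u=3 | in {0,1,2,3,4} | out {0,1,2,3,4} | prev {} | push {}
  [5] u=4 | in {1,3} | out {0,1,2,3,4} | prev {2} | push {2}
  [6] u=5 | in {} | out {0,1,2,3,4} | ==
  [7] u=6 | in {} | out {0,2,3} | prev {0,2} | push {}
  [8] u=0 | in {0,2} | out {1,2,3} | prev {1,3} | push {3,4}
  [9] u=1 | in {0,2,3} | out {0,2,3} | prev {0,2} | push {}
  [10] u=2 | in {0,1,2,3,4} | out {0,2,4} | prev {0,2} | push {0,1}
  [11] u=3 | in {0,1,2,3,4} | out {0,1,2,3,4} | ==
  [12] u=4 | in {1,2,3} | out {0,1,2,3,4} | ==
  [13] u=0 | in {0,2,4} | out {1,2,3} | ==
  [14] u=1 | in {0,2,3,4} | out {0,2,3,4} | prev {0,2,3} | push {}

Converged values:
  [0] {1,2,3}
  [1] {0,2,3,4}
  [2] {0,2,4}
  [3] {0,1,2,3,4}
  [4] {0,1,2,3,4}
  [5] {0,1,2,3,4}
  [6] {0,2,3}

no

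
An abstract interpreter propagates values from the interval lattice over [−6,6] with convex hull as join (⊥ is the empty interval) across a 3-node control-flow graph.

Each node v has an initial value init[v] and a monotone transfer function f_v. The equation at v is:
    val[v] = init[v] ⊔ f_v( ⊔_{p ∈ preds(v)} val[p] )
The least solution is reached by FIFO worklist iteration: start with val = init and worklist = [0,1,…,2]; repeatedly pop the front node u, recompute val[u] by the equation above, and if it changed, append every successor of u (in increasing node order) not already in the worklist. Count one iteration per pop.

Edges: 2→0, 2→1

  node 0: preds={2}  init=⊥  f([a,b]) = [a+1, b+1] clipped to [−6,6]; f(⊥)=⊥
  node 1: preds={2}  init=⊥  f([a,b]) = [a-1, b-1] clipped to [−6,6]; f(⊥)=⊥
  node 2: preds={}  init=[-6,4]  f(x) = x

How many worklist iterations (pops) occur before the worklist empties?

3

Iteration log — 3 steps:
  step 1. node 0  ⊔preds=[-6,4]  new=[-5,5]  old=⊥  +wl: 
  step 2. node 1  ⊔preds=[-6,4]  new=[-6,3]  old=⊥  +wl: 
  step 3. node 2  ⊔preds=⊥  new=[-6,4]  stable

Least fixpoint reached:
  node 0: [-5,5]
  node 1: [-6,3]
  node 2: [-6,4]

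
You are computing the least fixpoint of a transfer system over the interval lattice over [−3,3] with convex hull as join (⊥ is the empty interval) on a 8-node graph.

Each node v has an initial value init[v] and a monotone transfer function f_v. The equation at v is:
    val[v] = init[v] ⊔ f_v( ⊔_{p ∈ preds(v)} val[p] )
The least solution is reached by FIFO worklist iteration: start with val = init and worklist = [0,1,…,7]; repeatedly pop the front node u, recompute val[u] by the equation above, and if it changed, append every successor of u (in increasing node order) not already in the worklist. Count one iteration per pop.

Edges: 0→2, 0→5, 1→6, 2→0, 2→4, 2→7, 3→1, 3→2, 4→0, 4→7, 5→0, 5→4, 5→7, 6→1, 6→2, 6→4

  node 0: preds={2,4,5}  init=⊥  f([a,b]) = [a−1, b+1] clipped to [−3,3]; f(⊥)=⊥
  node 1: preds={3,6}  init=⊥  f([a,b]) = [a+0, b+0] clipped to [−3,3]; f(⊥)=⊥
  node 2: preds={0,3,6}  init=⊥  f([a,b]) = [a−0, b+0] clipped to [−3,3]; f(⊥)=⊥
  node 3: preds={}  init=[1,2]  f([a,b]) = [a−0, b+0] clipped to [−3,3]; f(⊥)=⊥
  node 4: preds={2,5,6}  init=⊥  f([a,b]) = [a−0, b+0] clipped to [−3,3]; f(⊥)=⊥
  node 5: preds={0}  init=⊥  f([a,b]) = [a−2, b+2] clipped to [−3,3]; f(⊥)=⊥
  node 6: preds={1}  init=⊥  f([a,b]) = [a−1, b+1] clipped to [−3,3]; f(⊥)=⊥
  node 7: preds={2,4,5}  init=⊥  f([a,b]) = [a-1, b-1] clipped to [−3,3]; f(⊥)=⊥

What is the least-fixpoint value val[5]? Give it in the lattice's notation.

Iteration log — 33 steps:
  step 1. node 0  ⊔preds=⊥  new=⊥  stable
  step 2. node 1  ⊔preds=[1,2]  new=[1,2]  old=⊥  +wl: 
  step 3. node 2  ⊔preds=[1,2]  new=[1,2]  old=⊥  +wl: 0
  step 4. node 3  ⊔preds=⊥  new=[1,2]  stable
  step 5. node 4  ⊔preds=[1,2]  new=[1,2]  old=⊥  +wl: 
  step 6. node 5  ⊔preds=⊥  new=⊥  stable
  step 7. node 6  ⊔preds=[1,2]  new=[0,3]  old=⊥  +wl: 1,2,4
  step 8. node 7  ⊔preds=[1,2]  new=[0,1]  old=⊥  +wl: 
  step 9. node 0  ⊔preds=[1,2]  new=[0,3]  old=⊥  +wl: 5
  step 10. node 1  ⊔preds=[0,3]  new=[0,3]  old=[1,2]  +wl: 6
  step 11. node 2  ⊔preds=[0,3]  new=[0,3]  old=[1,2]  +wl: 0,7
  step 12. node 4  ⊔preds=[0,3]  new=[0,3]  old=[1,2]  +wl: 
  step 13. node 5  ⊔preds=[0,3]  new=[-2,3]  old=⊥  +wl: 4
  step 14. node 6  ⊔preds=[0,3]  new=[-1,3]  old=[0,3]  +wl: 1,2
  step 15. node 0  ⊔preds=[-2,3]  new=[-3,3]  old=[0,3]  +wl: 5
  step 16. node 7  ⊔preds=[-2,3]  new=[-3,2]  old=[0,1]  +wl: 
  step 17. node 4  ⊔preds=[-2,3]  new=[-2,3]  old=[0,3]  +wl: 0,7
  step 18. node 1  ⊔preds=[-1,3]  new=[-1,3]  old=[0,3]  +wl: 6
  step 19. node 2  ⊔preds=[-3,3]  new=[-3,3]  old=[0,3]  +wl: 4
  step 20. node 5  ⊔preds=[-3,3]  new=[-3,3]  old=[-2,3]  +wl: 
  step 21. node 0  ⊔preds=[-3,3]  new=[-3,3]  stable
  step 22. node 7  ⊔preds=[-3,3]  new=[-3,2]  stable
  step 23. node 6  ⊔preds=[-1,3]  new=[-2,3]  old=[-1,3]  +wl: 1,2
  step 24. node 4  ⊔preds=[-3,3]  new=[-3,3]  old=[-2,3]  +wl: 0,7
  step 25. node 1  ⊔preds=[-2,3]  new=[-2,3]  old=[-1,3]  +wl: 6
  step 26. node 2  ⊔preds=[-3,3]  new=[-3,3]  stable
  step 27. node 0  ⊔preds=[-3,3]  new=[-3,3]  stable
  step 28. node 7  ⊔preds=[-3,3]  new=[-3,2]  stable
  step 29. node 6  ⊔preds=[-2,3]  new=[-3,3]  old=[-2,3]  +wl: 1,2,4
  step 30. node 1  ⊔preds=[-3,3]  new=[-3,3]  old=[-2,3]  +wl: 6
  step 31. node 2  ⊔preds=[-3,3]  new=[-3,3]  stable
  step 32. node 4  ⊔preds=[-3,3]  new=[-3,3]  stable
  step 33. node 6  ⊔preds=[-3,3]  new=[-3,3]  stable

Least fixpoint reached:
  node 0: [-3,3]
  node 1: [-3,3]
  node 2: [-3,3]
  node 3: [1,2]
  node 4: [-3,3]
  node 5: [-3,3]
  node 6: [-3,3]
  node 7: [-3,2]

[-3,3]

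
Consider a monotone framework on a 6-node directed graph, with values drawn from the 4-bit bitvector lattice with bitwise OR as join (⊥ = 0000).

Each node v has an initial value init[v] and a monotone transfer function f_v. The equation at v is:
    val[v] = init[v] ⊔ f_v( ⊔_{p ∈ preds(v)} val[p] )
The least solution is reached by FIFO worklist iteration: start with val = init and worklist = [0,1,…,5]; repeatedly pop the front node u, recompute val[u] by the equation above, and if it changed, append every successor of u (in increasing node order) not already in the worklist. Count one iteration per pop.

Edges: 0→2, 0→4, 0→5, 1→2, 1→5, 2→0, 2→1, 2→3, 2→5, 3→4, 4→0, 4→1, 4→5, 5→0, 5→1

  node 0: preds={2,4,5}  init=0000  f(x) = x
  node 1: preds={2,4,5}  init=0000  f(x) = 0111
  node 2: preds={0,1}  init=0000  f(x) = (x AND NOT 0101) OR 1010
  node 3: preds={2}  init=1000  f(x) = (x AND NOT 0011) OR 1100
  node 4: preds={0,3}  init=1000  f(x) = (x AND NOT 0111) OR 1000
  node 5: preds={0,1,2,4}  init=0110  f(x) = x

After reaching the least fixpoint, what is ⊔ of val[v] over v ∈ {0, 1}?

1111

Worklist (11 pops):
  #1 pop 0: in=1110 → 1110 (was 0000); enqueue []
  #2 pop 1: in=1110 → 0111 (was 0000); enqueue []
  #3 pop 2: in=1111 → 1010 (was 0000); enqueue [0,1]
  #4 pop 3: in=1010 → 1100 (was 1000); enqueue []
  #5 pop 4: in=1110 → 1000 (no change)
  #6 pop 5: in=1111 → 1111 (was 0110); enqueue []
  #7 pop 0: in=1111 → 1111 (was 1110); enqueue [2,4,5]
  #8 pop 1: in=1111 → 0111 (no change)
  #9 pop 2: in=1111 → 1010 (no change)
  #10 pop 4: in=1111 → 1000 (no change)
  #11 pop 5: in=1111 → 1111 (no change)

Fixpoint:
  val[0] = 1111
  val[1] = 0111
  val[2] = 1010
  val[3] = 1100
  val[4] = 1000
  val[5] = 1111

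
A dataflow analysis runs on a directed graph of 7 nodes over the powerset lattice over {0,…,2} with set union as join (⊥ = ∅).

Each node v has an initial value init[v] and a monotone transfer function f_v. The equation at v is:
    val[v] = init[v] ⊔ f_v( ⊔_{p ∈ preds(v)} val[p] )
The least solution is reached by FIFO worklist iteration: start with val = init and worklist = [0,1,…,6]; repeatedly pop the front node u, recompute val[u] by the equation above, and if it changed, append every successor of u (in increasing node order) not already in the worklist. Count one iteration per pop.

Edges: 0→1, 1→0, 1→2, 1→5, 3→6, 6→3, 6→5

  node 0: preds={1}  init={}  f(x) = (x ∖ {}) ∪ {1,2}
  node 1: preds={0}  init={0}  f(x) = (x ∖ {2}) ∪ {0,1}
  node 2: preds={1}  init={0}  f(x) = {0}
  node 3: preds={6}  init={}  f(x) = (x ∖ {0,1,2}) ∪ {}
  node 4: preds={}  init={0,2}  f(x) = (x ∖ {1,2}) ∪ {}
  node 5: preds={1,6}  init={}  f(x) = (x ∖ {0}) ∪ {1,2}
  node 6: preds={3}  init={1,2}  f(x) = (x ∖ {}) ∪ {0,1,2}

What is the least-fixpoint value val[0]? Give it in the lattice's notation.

Worklist (10 pops):
  #1 pop 0: in={0} → {0,1,2} (was {}); enqueue []
  #2 pop 1: in={0,1,2} → {0,1} (was {0}); enqueue [0]
  #3 pop 2: in={0,1} → {0} (no change)
  #4 pop 3: in={1,2} → {} (no change)
  #5 pop 4: in={} → {0,2} (no change)
  #6 pop 5: in={0,1,2} → {1,2} (was {}); enqueue []
  #7 pop 6: in={} → {0,1,2} (was {1,2}); enqueue [3,5]
  #8 pop 0: in={0,1} → {0,1,2} (no change)
  #9 pop 3: in={0,1,2} → {} (no change)
  #10 pop 5: in={0,1,2} → {1,2} (no change)

Fixpoint:
  val[0] = {0,1,2}
  val[1] = {0,1}
  val[2] = {0}
  val[3] = {}
  val[4] = {0,2}
  val[5] = {1,2}
  val[6] = {0,1,2}

{0,1,2}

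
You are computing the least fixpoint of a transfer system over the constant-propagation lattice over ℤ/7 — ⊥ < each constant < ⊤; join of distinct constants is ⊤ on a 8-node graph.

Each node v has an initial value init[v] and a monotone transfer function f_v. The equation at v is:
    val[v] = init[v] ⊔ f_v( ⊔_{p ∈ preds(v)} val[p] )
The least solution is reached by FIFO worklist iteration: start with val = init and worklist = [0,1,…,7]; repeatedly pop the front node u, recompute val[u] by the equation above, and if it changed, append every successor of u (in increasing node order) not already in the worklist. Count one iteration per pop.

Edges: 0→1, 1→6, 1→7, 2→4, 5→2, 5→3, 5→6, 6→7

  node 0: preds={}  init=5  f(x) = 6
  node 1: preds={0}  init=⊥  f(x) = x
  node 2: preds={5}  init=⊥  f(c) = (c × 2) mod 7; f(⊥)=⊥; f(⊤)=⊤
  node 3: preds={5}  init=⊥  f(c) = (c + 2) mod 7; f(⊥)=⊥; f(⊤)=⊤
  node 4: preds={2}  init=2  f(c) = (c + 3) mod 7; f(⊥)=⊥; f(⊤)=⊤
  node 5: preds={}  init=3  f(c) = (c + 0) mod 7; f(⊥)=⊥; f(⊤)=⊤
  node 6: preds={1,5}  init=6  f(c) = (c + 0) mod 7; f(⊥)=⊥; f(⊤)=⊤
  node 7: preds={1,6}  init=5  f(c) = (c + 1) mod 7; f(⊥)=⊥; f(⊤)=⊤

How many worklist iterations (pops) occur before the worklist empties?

Iteration log — 8 steps:
  step 1. node 0  ⊔preds=⊥  new=⊤  old=5  +wl: 
  step 2. node 1  ⊔preds=⊤  new=⊤  old=⊥  +wl: 
  step 3. node 2  ⊔preds=3  new=6  old=⊥  +wl: 
  step 4. node 3  ⊔preds=3  new=5  old=⊥  +wl: 
  step 5. node 4  ⊔preds=6  new=2  stable
  step 6. node 5  ⊔preds=⊥  new=3  stable
  step 7. node 6  ⊔preds=⊤  new=⊤  old=6  +wl: 
  step 8. node 7  ⊔preds=⊤  new=⊤  old=5  +wl: 

Least fixpoint reached:
  node 0: ⊤
  node 1: ⊤
  node 2: 6
  node 3: 5
  node 4: 2
  node 5: 3
  node 6: ⊤
  node 7: ⊤

8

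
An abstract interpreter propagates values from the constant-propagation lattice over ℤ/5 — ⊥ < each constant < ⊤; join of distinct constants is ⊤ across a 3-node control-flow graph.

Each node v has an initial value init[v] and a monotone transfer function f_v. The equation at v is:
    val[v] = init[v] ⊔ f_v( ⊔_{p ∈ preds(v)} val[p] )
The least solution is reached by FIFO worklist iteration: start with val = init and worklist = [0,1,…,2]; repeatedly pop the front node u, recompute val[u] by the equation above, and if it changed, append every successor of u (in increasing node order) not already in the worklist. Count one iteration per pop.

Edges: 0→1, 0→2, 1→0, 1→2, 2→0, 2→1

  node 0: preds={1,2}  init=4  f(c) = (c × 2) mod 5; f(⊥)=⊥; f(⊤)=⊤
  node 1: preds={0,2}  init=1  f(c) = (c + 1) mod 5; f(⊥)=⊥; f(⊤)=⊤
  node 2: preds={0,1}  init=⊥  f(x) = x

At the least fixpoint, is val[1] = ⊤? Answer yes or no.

yes

Iteration log — 5 steps:
  step 1. node 0  ⊔preds=1  new=⊤  old=4  +wl: 
  step 2. node 1  ⊔preds=⊤  new=⊤  old=1  +wl: 0
  step 3. node 2  ⊔preds=⊤  new=⊤  old=⊥  +wl: 1
  step 4. node 0  ⊔preds=⊤  new=⊤  stable
  step 5. node 1  ⊔preds=⊤  new=⊤  stable

Least fixpoint reached:
  node 0: ⊤
  node 1: ⊤
  node 2: ⊤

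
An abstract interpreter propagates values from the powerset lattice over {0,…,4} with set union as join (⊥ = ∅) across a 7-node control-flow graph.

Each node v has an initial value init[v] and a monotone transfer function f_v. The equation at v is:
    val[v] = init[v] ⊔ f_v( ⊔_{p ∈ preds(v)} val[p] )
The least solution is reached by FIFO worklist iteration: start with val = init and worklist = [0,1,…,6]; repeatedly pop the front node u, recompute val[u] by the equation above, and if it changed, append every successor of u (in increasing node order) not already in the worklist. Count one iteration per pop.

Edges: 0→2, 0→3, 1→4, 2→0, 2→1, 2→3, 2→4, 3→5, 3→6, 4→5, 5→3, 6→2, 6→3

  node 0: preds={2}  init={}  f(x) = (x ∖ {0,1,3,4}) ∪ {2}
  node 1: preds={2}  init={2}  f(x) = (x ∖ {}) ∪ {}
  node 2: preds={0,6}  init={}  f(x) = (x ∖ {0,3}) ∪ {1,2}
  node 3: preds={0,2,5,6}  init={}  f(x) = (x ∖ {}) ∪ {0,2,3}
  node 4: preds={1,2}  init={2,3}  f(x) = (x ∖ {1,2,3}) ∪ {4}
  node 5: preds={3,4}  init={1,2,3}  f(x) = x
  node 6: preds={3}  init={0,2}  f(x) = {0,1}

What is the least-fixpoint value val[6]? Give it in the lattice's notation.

Iteration log — 14 steps:
  step 1. node 0  ⊔preds={}  new={2}  old={}  +wl: 
  step 2. node 1  ⊔preds={}  new={2}  stable
  step 3. node 2  ⊔preds={0,2}  new={1,2}  old={}  +wl: 0,1
  step 4. node 3  ⊔preds={0,1,2,3}  new={0,1,2,3}  old={}  +wl: 
  step 5. node 4  ⊔preds={1,2}  new={2,3,4}  old={2,3}  +wl: 
  step 6. node 5  ⊔preds={0,1,2,3,4}  new={0,1,2,3,4}  old={1,2,3}  +wl: 3
  step 7. node 6  ⊔preds={0,1,2,3}  new={0,1,2}  old={0,2}  +wl: 2
  step 8. node 0  ⊔preds={1,2}  new={2}  stable
  step 9. node 1  ⊔preds={1,2}  new={1,2}  old={2}  +wl: 4
  step 10. node 3  ⊔preds={0,1,2,3,4}  new={0,1,2,3,4}  old={0,1,2,3}  +wl: 5,6
  step 11. node 2  ⊔preds={0,1,2}  new={1,2}  stable
  step 12. node 4  ⊔preds={1,2}  new={2,3,4}  stable
  step 13. node 5  ⊔preds={0,1,2,3,4}  new={0,1,2,3,4}  stable
  step 14. node 6  ⊔preds={0,1,2,3,4}  new={0,1,2}  stable

Least fixpoint reached:
  node 0: {2}
  node 1: {1,2}
  node 2: {1,2}
  node 3: {0,1,2,3,4}
  node 4: {2,3,4}
  node 5: {0,1,2,3,4}
  node 6: {0,1,2}

{0,1,2}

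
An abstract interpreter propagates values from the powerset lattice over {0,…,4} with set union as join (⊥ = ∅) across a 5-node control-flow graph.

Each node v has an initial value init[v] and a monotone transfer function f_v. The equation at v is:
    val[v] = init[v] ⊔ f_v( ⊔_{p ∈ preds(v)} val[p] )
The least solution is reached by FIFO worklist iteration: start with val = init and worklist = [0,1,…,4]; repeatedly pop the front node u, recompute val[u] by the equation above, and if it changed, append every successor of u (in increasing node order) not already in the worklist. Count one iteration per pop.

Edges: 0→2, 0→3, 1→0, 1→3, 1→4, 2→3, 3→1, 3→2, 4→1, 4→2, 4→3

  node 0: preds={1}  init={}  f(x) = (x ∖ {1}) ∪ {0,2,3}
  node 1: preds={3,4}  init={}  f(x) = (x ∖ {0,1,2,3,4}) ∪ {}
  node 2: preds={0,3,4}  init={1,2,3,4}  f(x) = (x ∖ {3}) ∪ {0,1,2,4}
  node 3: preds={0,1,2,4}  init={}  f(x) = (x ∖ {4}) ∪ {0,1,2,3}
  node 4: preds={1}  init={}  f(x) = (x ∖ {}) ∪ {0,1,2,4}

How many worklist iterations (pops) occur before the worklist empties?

8

Worklist (8 pops):
  #1 pop 0: in={} → {0,2,3} (was {}); enqueue []
  #2 pop 1: in={} → {} (no change)
  #3 pop 2: in={0,2,3} → {0,1,2,3,4} (was {1,2,3,4}); enqueue []
  #4 pop 3: in={0,1,2,3,4} → {0,1,2,3} (was {}); enqueue [1,2]
  #5 pop 4: in={} → {0,1,2,4} (was {}); enqueue [3]
  #6 pop 1: in={0,1,2,3,4} → {} (no change)
  #7 pop 2: in={0,1,2,3,4} → {0,1,2,3,4} (no change)
  #8 pop 3: in={0,1,2,3,4} → {0,1,2,3} (no change)

Fixpoint:
  val[0] = {0,2,3}
  val[1] = {}
  val[2] = {0,1,2,3,4}
  val[3] = {0,1,2,3}
  val[4] = {0,1,2,4}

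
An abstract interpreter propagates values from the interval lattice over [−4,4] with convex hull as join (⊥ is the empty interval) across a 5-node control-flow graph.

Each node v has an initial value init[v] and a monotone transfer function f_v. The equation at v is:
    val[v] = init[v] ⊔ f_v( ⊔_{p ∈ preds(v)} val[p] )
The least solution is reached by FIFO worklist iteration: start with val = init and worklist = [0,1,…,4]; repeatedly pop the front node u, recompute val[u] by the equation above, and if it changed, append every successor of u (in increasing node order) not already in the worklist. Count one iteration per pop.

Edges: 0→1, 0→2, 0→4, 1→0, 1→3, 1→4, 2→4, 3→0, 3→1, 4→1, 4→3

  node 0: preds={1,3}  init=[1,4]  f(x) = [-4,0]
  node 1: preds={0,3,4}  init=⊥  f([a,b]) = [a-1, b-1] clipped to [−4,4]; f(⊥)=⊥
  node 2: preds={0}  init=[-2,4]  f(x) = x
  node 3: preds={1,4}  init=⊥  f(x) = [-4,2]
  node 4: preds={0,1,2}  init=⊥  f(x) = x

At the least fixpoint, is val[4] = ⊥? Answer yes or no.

Trace (8 dequeues):
  [1] u=0 | in ⊥ | out [-4,4] | prev [1,4] | push {}
  [2] u=1 | in [-4,4] | out [-4,3] | prev ⊥ | push {0}
  [3] u=2 | in [-4,4] | out [-4,4] | prev [-2,4] | push {}
  [4] u=3 | in [-4,3] | out [-4,2] | prev ⊥ | push {1}
  [5] u=4 | in [-4,4] | out [-4,4] | prev ⊥ | push {3}
  [6] u=0 | in [-4,3] | out [-4,4] | ==
  [7] u=1 | in [-4,4] | out [-4,3] | ==
  [8] u=3 | in [-4,4] | out [-4,2] | ==

Converged values:
  [0] [-4,4]
  [1] [-4,3]
  [2] [-4,4]
  [3] [-4,2]
  [4] [-4,4]

no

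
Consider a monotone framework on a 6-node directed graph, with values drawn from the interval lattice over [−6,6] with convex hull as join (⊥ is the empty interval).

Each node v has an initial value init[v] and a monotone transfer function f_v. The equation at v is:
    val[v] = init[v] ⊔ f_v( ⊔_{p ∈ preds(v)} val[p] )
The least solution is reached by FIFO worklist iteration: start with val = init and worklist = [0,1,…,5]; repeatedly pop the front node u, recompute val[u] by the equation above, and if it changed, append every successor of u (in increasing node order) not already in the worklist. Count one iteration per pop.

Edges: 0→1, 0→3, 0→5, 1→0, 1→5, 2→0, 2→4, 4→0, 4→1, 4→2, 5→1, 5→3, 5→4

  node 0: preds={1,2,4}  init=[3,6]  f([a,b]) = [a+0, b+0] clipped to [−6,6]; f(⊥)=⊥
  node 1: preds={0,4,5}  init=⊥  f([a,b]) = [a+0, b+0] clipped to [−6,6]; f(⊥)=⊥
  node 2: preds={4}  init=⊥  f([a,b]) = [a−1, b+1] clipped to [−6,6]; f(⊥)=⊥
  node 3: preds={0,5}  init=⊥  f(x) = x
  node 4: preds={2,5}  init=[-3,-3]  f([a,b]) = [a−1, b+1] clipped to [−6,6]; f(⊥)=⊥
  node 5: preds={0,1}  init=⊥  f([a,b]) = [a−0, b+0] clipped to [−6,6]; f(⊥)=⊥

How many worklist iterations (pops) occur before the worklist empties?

22

Trace (22 dequeues):
  [1] u=0 | in [-3,-3] | out [-3,6] | prev [3,6] | push {}
  [2] u=1 | in [-3,6] | out [-3,6] | prev ⊥ | push {0}
  [3] u=2 | in [-3,-3] | out [-4,-2] | prev ⊥ | push {}
  [4] u=3 | in [-3,6] | out [-3,6] | prev ⊥ | push {}
  [5] u=4 | in [-4,-2] | out [-5,-1] | prev [-3,-3] | push {1,2}
  [6] u=5 | in [-3,6] | out [-3,6] | prev ⊥ | push {3,4}
  [7] u=0 | in [-5,6] | out [-5,6] | prev [-3,6] | push {5}
  [8] u=1 | in [-5,6] | out [-5,6] | prev [-3,6] | push {0}
  [9] u=2 | in [-5,-1] | out [-6,0] | prev [-4,-2] | push {}
  [10] u=3 | in [-5,6] | out [-5,6] | prev [-3,6] | push {}
  [11] u=4 | in [-6,6] | out [-6,6] | prev [-5,-1] | push {1,2}
  [12] u=5 | in [-5,6] | out [-5,6] | prev [-3,6] | push {3,4}
  [13] u=0 | in [-6,6] | out [-6,6] | prev [-5,6] | push {5}
  [14] u=1 | in [-6,6] | out [-6,6] | prev [-5,6] | push {0}
  [15] u=2 | in [-6,6] | out [-6,6] | prev [-6,0] | push {}
  [16] u=3 | in [-6,6] | out [-6,6] | prev [-5,6] | push {}
  [17] u=4 | in [-6,6] | out [-6,6] | ==
  [18] u=5 | in [-6,6] | out [-6,6] | prev [-5,6] | push {1,3,4}
  [19] u=0 | in [-6,6] | out [-6,6] | ==
  [20] u=1 | in [-6,6] | out [-6,6] | ==
  [21] u=3 | in [-6,6] | out [-6,6] | ==
  [22] u=4 | in [-6,6] | out [-6,6] | ==

Converged values:
  [0] [-6,6]
  [1] [-6,6]
  [2] [-6,6]
  [3] [-6,6]
  [4] [-6,6]
  [5] [-6,6]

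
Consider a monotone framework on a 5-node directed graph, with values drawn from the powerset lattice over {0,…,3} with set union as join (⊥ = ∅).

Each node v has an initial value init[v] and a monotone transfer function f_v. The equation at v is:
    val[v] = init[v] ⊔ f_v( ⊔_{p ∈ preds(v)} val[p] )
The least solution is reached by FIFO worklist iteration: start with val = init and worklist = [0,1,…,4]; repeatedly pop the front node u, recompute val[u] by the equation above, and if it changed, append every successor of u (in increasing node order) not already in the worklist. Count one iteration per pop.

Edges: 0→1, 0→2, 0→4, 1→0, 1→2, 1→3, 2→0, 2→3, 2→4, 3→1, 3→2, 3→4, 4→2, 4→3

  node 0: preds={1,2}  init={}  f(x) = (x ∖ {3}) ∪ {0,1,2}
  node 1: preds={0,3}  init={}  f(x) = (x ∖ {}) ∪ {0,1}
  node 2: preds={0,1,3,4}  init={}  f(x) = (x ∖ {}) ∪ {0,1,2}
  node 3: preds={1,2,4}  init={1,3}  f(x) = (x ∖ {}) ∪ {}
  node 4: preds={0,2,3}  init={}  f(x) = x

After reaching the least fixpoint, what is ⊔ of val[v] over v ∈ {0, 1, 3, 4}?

Trace (9 dequeues):
  [1] u=0 | in {} | out {0,1,2} | prev {} | push {}
  [2] u=1 | in {0,1,2,3} | out {0,1,2,3} | prev {} | push {0}
  [3] u=2 | in {0,1,2,3} | out {0,1,2,3} | prev {} | push {}
  [4] u=3 | in {0,1,2,3} | out {0,1,2,3} | prev {1,3} | push {1,2}
  [5] u=4 | in {0,1,2,3} | out {0,1,2,3} | prev {} | push {3}
  [6] u=0 | in {0,1,2,3} | out {0,1,2} | ==
  [7] u=1 | in {0,1,2,3} | out {0,1,2,3} | ==
  [8] u=2 | in {0,1,2,3} | out {0,1,2,3} | ==
  [9] u=3 | in {0,1,2,3} | out {0,1,2,3} | ==

Converged values:
  [0] {0,1,2}
  [1] {0,1,2,3}
  [2] {0,1,2,3}
  [3] {0,1,2,3}
  [4] {0,1,2,3}

{0,1,2,3}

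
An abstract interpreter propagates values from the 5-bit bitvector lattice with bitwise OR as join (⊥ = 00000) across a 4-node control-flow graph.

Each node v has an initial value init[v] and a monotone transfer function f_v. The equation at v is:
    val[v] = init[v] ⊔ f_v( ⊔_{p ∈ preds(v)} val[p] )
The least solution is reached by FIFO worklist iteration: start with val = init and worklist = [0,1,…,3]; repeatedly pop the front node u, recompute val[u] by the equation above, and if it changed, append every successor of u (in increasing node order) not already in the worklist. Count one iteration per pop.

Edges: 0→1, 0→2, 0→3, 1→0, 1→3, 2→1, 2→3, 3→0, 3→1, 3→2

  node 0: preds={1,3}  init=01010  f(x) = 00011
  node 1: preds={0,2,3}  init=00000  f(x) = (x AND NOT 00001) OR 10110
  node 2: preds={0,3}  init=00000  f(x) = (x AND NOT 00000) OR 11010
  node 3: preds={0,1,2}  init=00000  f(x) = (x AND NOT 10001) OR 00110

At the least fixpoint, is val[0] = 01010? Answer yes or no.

Worklist (9 pops):
  #1 pop 0: in=00000 → 01011 (was 01010); enqueue []
  #2 pop 1: in=01011 → 11110 (was 00000); enqueue [0]
  #3 pop 2: in=01011 → 11011 (was 00000); enqueue [1]
  #4 pop 3: in=11111 → 01110 (was 00000); enqueue [2]
  #5 pop 0: in=11110 → 01011 (no change)
  #6 pop 1: in=11111 → 11110 (no change)
  #7 pop 2: in=01111 → 11111 (was 11011); enqueue [1,3]
  #8 pop 1: in=11111 → 11110 (no change)
  #9 pop 3: in=11111 → 01110 (no change)

Fixpoint:
  val[0] = 01011
  val[1] = 11110
  val[2] = 11111
  val[3] = 01110

no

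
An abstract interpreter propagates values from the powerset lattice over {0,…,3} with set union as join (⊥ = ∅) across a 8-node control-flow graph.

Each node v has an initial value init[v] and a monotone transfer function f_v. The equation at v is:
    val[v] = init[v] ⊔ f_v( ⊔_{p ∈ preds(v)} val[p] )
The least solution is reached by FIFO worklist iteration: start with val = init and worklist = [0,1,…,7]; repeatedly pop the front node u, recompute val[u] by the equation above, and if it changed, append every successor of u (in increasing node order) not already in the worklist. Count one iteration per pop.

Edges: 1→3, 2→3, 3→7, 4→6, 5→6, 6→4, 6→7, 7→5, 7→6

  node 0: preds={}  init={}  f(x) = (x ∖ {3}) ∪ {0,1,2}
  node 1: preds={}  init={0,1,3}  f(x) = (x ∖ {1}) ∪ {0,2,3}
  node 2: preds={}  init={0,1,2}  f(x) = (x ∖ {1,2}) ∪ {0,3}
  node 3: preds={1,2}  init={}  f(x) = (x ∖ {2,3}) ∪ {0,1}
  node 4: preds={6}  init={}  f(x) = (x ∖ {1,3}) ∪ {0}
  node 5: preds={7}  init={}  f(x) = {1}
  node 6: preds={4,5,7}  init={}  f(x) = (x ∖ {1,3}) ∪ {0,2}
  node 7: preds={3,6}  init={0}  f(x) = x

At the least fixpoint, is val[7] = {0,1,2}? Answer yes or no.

yes

Trace (11 dequeues):
  [1] u=0 | in {} | out {0,1,2} | prev {} | push {}
  [2] u=1 | in {} | out {0,1,2,3} | prev {0,1,3} | push {}
  [3] u=2 | in {} | out {0,1,2,3} | prev {0,1,2} | push {}
  [4] u=3 | in {0,1,2,3} | out {0,1} | prev {} | push {}
  [5] u=4 | in {} | out {0} | prev {} | push {}
  [6] u=5 | in {0} | out {1} | prev {} | push {}
  [7] u=6 | in {0,1} | out {0,2} | prev {} | push {4}
  [8] u=7 | in {0,1,2} | out {0,1,2} | prev {0} | push {5,6}
  [9] u=4 | in {0,2} | out {0,2} | prev {0} | push {}
  [10] u=5 | in {0,1,2} | out {1} | ==
  [11] u=6 | in {0,1,2} | out {0,2} | ==

Converged values:
  [0] {0,1,2}
  [1] {0,1,2,3}
  [2] {0,1,2,3}
  [3] {0,1}
  [4] {0,2}
  [5] {1}
  [6] {0,2}
  [7] {0,1,2}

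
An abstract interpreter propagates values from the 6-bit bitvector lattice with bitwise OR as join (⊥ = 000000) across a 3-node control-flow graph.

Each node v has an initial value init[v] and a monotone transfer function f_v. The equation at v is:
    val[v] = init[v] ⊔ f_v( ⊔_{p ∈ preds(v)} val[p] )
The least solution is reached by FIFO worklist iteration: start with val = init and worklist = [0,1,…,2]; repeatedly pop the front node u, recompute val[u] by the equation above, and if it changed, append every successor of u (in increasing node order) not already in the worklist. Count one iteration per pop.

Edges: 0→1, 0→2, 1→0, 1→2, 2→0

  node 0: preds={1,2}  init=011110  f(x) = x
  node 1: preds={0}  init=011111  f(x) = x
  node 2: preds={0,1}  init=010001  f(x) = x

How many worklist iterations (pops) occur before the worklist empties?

Worklist (4 pops):
  #1 pop 0: in=011111 → 011111 (was 011110); enqueue []
  #2 pop 1: in=011111 → 011111 (no change)
  #3 pop 2: in=011111 → 011111 (was 010001); enqueue [0]
  #4 pop 0: in=011111 → 011111 (no change)

Fixpoint:
  val[0] = 011111
  val[1] = 011111
  val[2] = 011111

4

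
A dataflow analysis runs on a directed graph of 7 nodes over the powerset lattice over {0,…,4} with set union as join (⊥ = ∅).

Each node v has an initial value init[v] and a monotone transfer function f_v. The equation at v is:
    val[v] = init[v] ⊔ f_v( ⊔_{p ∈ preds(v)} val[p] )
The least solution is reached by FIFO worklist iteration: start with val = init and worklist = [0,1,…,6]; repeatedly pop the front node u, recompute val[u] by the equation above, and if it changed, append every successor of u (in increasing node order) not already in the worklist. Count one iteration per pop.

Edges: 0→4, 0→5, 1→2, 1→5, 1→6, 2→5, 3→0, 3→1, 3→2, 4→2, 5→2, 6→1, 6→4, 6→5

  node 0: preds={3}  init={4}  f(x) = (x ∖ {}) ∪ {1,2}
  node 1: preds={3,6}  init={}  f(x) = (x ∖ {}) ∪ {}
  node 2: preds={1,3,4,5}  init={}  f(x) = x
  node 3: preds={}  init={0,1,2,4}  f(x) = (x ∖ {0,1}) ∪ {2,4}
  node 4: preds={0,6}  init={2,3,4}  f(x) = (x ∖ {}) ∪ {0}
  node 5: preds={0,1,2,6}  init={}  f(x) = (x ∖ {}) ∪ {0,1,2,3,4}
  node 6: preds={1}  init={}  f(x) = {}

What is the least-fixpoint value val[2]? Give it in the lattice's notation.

{0,1,2,3,4}

Iteration log — 8 steps:
  step 1. node 0  ⊔preds={0,1,2,4}  new={0,1,2,4}  old={4}  +wl: 
  step 2. node 1  ⊔preds={0,1,2,4}  new={0,1,2,4}  old={}  +wl: 
  step 3. node 2  ⊔preds={0,1,2,3,4}  new={0,1,2,3,4}  old={}  +wl: 
  step 4. node 3  ⊔preds={}  new={0,1,2,4}  stable
  step 5. node 4  ⊔preds={0,1,2,4}  new={0,1,2,3,4}  old={2,3,4}  +wl: 2
  step 6. node 5  ⊔preds={0,1,2,3,4}  new={0,1,2,3,4}  old={}  +wl: 
  step 7. node 6  ⊔preds={0,1,2,4}  new={}  stable
  step 8. node 2  ⊔preds={0,1,2,3,4}  new={0,1,2,3,4}  stable

Least fixpoint reached:
  node 0: {0,1,2,4}
  node 1: {0,1,2,4}
  node 2: {0,1,2,3,4}
  node 3: {0,1,2,4}
  node 4: {0,1,2,3,4}
  node 5: {0,1,2,3,4}
  node 6: {}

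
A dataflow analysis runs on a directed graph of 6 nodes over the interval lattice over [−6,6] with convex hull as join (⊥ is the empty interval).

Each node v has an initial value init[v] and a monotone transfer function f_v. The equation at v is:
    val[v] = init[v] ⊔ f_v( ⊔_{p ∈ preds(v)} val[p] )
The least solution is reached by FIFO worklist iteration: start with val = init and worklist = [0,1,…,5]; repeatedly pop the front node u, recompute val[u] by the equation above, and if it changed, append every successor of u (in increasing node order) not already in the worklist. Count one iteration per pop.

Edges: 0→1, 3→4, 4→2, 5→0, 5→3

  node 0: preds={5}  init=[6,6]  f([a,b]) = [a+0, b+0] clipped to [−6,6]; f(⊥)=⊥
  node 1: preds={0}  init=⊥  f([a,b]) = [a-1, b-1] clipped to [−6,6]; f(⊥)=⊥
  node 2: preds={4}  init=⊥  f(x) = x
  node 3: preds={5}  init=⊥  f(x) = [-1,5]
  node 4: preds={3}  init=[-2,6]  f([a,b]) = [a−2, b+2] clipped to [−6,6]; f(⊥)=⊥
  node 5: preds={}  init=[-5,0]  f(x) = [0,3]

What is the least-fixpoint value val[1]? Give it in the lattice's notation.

[-6,5]

Iteration log — 9 steps:
  step 1. node 0  ⊔preds=[-5,0]  new=[-5,6]  old=[6,6]  +wl: 
  step 2. node 1  ⊔preds=[-5,6]  new=[-6,5]  old=⊥  +wl: 
  step 3. node 2  ⊔preds=[-2,6]  new=[-2,6]  old=⊥  +wl: 
  step 4. node 3  ⊔preds=[-5,0]  new=[-1,5]  old=⊥  +wl: 
  step 5. node 4  ⊔preds=[-1,5]  new=[-3,6]  old=[-2,6]  +wl: 2
  step 6. node 5  ⊔preds=⊥  new=[-5,3]  old=[-5,0]  +wl: 0,3
  step 7. node 2  ⊔preds=[-3,6]  new=[-3,6]  old=[-2,6]  +wl: 
  step 8. node 0  ⊔preds=[-5,3]  new=[-5,6]  stable
  step 9. node 3  ⊔preds=[-5,3]  new=[-1,5]  stable

Least fixpoint reached:
  node 0: [-5,6]
  node 1: [-6,5]
  node 2: [-3,6]
  node 3: [-1,5]
  node 4: [-3,6]
  node 5: [-5,3]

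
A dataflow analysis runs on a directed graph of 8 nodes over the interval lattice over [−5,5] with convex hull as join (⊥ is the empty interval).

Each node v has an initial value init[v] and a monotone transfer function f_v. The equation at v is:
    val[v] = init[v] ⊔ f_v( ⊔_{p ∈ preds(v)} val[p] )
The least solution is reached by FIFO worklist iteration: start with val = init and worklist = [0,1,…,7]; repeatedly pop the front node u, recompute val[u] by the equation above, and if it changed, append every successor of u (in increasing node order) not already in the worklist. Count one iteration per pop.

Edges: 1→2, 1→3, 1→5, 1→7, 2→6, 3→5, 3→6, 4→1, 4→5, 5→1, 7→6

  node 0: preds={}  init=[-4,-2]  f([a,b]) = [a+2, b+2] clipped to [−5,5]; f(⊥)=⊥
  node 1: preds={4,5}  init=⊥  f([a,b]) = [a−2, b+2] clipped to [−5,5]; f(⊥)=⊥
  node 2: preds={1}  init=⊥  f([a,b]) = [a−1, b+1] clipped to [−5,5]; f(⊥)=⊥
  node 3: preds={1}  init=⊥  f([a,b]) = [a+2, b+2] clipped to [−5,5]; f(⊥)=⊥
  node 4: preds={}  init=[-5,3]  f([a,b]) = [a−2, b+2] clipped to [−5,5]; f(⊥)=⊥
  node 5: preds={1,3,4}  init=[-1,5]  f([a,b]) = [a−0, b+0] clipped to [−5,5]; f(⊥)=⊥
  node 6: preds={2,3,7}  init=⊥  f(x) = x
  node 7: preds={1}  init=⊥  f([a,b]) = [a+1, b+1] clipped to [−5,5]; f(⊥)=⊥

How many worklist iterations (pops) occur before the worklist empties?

10

Trace (10 dequeues):
  [1] u=0 | in ⊥ | out [-4,-2] | ==
  [2] u=1 | in [-5,5] | out [-5,5] | prev ⊥ | push {}
  [3] u=2 | in [-5,5] | out [-5,5] | prev ⊥ | push {}
  [4] u=3 | in [-5,5] | out [-3,5] | prev ⊥ | push {}
  [5] u=4 | in ⊥ | out [-5,3] | ==
  [6] u=5 | in [-5,5] | out [-5,5] | prev [-1,5] | push {1}
  [7] u=6 | in [-5,5] | out [-5,5] | prev ⊥ | push {}
  [8] u=7 | in [-5,5] | out [-4,5] | prev ⊥ | push {6}
  [9] u=1 | in [-5,5] | out [-5,5] | ==
  [10] u=6 | in [-5,5] | out [-5,5] | ==

Converged values:
  [0] [-4,-2]
  [1] [-5,5]
  [2] [-5,5]
  [3] [-3,5]
  [4] [-5,3]
  [5] [-5,5]
  [6] [-5,5]
  [7] [-4,5]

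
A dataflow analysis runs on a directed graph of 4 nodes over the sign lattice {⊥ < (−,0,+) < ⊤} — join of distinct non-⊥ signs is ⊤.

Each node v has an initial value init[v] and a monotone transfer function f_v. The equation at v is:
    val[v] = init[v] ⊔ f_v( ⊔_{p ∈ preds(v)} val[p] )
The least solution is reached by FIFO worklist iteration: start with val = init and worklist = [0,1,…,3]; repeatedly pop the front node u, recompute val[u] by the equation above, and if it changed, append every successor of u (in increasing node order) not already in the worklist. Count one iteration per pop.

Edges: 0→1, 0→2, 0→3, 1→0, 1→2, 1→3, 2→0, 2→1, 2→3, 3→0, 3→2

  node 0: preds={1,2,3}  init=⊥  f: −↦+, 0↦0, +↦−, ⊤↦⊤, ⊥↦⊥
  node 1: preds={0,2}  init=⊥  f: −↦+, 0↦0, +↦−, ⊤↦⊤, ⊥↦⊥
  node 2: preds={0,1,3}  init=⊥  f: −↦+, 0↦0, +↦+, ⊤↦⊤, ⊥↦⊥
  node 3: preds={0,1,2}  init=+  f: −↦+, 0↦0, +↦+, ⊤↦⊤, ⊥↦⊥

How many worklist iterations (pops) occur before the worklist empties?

Trace (9 dequeues):
  [1] u=0 | in + | out − | prev ⊥ | push {}
  [2] u=1 | in − | out + | prev ⊥ | push {0}
  [3] u=2 | in ⊤ | out ⊤ | prev ⊥ | push {1}
  [4] u=3 | in ⊤ | out ⊤ | prev + | push {2}
  [5] u=0 | in ⊤ | out ⊤ | prev − | push {3}
  [6] u=1 | in ⊤ | out ⊤ | prev + | push {0}
  [7] u=2 | in ⊤ | out ⊤ | ==
  [8] u=3 | in ⊤ | out ⊤ | ==
  [9] u=0 | in ⊤ | out ⊤ | ==

Converged values:
  [0] ⊤
  [1] ⊤
  [2] ⊤
  [3] ⊤

9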